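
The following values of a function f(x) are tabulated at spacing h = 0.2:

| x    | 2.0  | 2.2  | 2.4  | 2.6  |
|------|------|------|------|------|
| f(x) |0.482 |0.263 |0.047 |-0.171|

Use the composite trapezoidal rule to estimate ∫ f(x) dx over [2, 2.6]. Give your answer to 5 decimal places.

h = 0.2, n = 3.
(h/2)·[y₀ + 2y₁ + 2y₂ + y₃] = 0.1·(0.931) = 0.09310.

0.09310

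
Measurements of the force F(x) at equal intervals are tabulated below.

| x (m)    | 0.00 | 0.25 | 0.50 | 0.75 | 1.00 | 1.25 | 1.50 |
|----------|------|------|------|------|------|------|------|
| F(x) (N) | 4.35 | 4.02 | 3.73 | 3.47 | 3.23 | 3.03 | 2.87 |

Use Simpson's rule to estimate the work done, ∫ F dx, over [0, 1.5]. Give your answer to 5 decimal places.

5.26833

h = 0.25, n = 6.
(h/3)·[y₀ + 4y₁ + 2y₂ + 4y₃ + 2y₄ + 4y₅ + y₆] = 0.083333·(63.22) = 5.26833.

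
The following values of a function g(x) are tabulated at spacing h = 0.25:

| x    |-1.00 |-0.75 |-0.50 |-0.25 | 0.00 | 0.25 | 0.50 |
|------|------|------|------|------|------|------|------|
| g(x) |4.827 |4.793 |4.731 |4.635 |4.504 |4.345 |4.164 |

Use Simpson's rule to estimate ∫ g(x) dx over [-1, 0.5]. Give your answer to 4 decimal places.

6.8794

h = 0.25, n = 6.
(h/3)·[y₀ + 4y₁ + 2y₂ + 4y₃ + 2y₄ + 4y₅ + y₆] = 0.083333·(82.553) = 6.8794.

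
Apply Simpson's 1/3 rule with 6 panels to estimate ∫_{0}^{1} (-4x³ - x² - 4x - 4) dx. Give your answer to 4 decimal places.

-7.3333

h = (1 − 0)/6 = 0.166667.
Nodes x₀,…,x₆ = 0, 0.166667, 0.333333, 0.5, 0.666667, 0.833333, 1.
f(x) = -4x³ - x² - 4x - 4: f₀=-4, f₁=-4.712963, f₂=-5.592593, f₃=-6.75, f₄=-8.296296, f₅=-10.342593, f₆=-13.
(h/3)·[f₀ + 4f₁ + 2f₂ + 4f₃ + 2f₄ + 4f₅ + f₆] = 0.055556·(-132) = -7.3333.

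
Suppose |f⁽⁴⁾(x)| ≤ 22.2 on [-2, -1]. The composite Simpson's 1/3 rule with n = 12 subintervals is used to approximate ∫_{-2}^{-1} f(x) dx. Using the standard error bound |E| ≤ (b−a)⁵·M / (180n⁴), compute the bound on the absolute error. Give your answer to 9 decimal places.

0.000005948

|E| ≤ (1)⁵·22.2 / (180·12⁴) = 22.2/3732480 = 0.000005948.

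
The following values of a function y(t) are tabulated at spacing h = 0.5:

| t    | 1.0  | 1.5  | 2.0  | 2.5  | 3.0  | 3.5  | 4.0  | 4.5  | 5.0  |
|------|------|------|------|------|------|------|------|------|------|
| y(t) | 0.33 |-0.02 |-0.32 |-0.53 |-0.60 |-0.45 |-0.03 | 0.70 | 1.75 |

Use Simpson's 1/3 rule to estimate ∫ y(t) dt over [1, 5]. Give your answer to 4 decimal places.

-0.1700

h = 0.5, n = 8.
(h/3)·[y₀ + 4y₁ + 2y₂ + 4y₃ + 2y₄ + 4y₅ + 2y₆ + 4y₇ + y₈] = 0.166667·(-1.02) = -0.1700.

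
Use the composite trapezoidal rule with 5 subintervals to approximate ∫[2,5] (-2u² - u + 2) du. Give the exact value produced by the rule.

-82.86

h = (5 − 2)/5 = 0.6.
Nodes u₀,…,u₅ = 2, 2.6, 3.2, 3.8, 4.4, 5.
f(u) = -2u² - u + 2: f₀=-8, f₁=-14.12, f₂=-21.68, f₃=-30.68, f₄=-41.12, f₅=-53.
(h/2)·[f₀ + 2f₁ + 2f₂ + 2f₃ + 2f₄ + f₅] = 0.3·(-276.2) = -82.86.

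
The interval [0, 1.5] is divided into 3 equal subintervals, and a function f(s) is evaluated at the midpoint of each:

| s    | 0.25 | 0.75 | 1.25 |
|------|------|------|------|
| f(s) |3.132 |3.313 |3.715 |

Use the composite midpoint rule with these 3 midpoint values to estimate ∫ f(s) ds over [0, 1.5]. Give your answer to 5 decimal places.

5.08000

h = 0.5, n = 3.
h·[y(m₁) + y(m₂) + y(m₃)] = 0.5·(10.160) = 5.08000.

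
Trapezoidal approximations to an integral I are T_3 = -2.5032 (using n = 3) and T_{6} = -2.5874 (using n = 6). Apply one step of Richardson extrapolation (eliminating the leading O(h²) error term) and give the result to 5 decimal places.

R = (4·T_{6} − T_3) / 3 = (4·(-2.5874) − (-2.5032))/3 = (-7.8464)/3 = -2.61547.

-2.61547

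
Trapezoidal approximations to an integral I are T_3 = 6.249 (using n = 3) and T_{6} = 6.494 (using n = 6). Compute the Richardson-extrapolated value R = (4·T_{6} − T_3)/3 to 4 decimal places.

R = (4·T_{6} − T_3) / 3 = (4·6.494 − 6.249)/3 = (19.727)/3 = 6.5757.

6.5757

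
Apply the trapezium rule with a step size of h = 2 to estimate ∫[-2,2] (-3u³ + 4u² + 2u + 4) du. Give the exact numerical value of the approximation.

48

h = (2 − (-2))/2 = 2.
Nodes u₀,…,u₂ = -2, 0, 2.
f(u) = -3u³ + 4u² + 2u + 4: f₀=40, f₁=4, f₂=0.
(h/2)·[f₀ + 2f₁ + f₂] = 1·(48) = 48.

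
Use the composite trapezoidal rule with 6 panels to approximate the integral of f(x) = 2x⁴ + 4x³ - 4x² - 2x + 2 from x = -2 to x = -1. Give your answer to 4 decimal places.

-6.9056

h = (-1 − (-2))/6 = 0.166667.
Nodes x₀,…,x₆ = -2, -1.833333, -1.666667, -1.5, -1.333333, -1.166667, -1.
f(x) = 2x⁴ + 4x³ - 4x² - 2x + 2: f₀=-10, f₁=-9.831790, f₂=-8.864198, f₃=-7.375, f₄=-5.604938, f₅=-3.757716, f₆=-2.
(h/2)·[f₀ + 2f₁ + 2f₂ + 2f₃ + 2f₄ + 2f₅ + f₆] = 0.083333·(-82.867284) = -6.9056.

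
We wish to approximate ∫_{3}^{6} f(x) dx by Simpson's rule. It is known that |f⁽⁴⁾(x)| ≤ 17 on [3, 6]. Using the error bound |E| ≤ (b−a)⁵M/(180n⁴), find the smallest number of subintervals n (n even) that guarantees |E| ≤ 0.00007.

24

Need 4131/(180n⁴) ≤ 0.00007.
n⁴ ≥ 4131/(180·0.00007) = 327857 ⇒ n ≥ 23.9288, so the smallest even n is 24. (n must be even for Simpson's rule.)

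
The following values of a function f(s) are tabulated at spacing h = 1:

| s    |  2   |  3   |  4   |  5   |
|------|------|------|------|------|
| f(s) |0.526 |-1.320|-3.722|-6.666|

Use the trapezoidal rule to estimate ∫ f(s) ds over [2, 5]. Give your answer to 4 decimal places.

h = 1, n = 3.
(h/2)·[y₀ + 2y₁ + 2y₂ + y₃] = 0.5·(-16.224) = -8.1120.

-8.1120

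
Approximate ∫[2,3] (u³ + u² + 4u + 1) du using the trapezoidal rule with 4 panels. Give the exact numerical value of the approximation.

h = (3 − 2)/4 = 0.25.
Nodes u₀,…,u₄ = 2, 2.25, 2.5, 2.75, 3.
f(u) = u³ + u² + 4u + 1: f₀=21, f₁=26.453125, f₂=32.875, f₃=40.359375, f₄=49.
(h/2)·[f₀ + 2f₁ + 2f₂ + 2f₃ + f₄] = 0.125·(269.375) = 33.671875.

33.671875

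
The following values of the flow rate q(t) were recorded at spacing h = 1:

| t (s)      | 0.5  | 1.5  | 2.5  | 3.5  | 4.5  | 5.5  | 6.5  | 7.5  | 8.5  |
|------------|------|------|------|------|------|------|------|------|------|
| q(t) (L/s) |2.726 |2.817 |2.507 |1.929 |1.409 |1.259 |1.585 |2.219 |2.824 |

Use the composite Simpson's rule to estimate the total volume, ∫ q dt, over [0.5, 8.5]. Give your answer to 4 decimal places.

16.4827

h = 1, n = 8.
(h/3)·[y₀ + 4y₁ + 2y₂ + 4y₃ + 2y₄ + 4y₅ + 2y₆ + 4y₇ + y₈] = 0.333333·(49.448) = 16.4827.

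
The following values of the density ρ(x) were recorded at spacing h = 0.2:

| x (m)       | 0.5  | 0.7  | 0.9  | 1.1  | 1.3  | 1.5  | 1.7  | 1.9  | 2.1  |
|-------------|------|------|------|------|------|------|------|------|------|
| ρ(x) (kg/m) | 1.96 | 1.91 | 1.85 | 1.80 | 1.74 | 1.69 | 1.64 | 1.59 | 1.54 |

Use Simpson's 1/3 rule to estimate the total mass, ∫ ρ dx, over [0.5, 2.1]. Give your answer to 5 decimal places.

h = 0.2, n = 8.
(h/3)·[y₀ + 4y₁ + 2y₂ + 4y₃ + 2y₄ + 4y₅ + 2y₆ + 4y₇ + y₈] = 0.066667·(41.92) = 2.79467.

2.79467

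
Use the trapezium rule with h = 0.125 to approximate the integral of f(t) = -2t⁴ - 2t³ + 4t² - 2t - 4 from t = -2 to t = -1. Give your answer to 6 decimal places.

3.394287

h = (-1 − (-2))/8 = 0.125.
Nodes t₀,…,t₈ = -2, -1.875, -1.75, -1.625, -1.5, -1.375, -1.25, -1.125, -1.
f(t) = -2t⁴ - 2t³ + 4t² - 2t - 4: f₀=0, f₁=2.27685546875, f₂=3.7109375, f₃=4.44873046875, f₄=4.625, f₅=4.36279296875, f₆=3.7734375, f₇=2.95654296875, f₈=2.
(h/2)·[f₀ + 2f₁ + 2f₂ + 2f₃ + 2f₄ + 2f₅ + 2f₆ + 2f₇ + f₈] = 0.0625·(54.30859375) = 3.394287.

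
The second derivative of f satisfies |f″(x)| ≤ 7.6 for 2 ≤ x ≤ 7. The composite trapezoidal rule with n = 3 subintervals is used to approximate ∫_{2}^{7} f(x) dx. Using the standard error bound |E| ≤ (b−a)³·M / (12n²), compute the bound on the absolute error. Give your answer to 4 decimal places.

8.7963

|E| ≤ (5)³·7.6 / (12·3²) = 950/108 = 8.7963.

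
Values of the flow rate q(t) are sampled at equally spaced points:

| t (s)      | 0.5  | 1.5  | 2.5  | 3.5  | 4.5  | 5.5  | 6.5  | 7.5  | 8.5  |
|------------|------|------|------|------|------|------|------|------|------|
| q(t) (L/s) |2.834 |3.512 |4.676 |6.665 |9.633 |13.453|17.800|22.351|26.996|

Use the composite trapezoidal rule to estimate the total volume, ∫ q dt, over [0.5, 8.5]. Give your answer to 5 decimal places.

93.00500

h = 1, n = 8.
(h/2)·[y₀ + 2y₁ + 2y₂ + 2y₃ + 2y₄ + 2y₅ + 2y₆ + 2y₇ + y₈] = 0.5·(186.010) = 93.00500.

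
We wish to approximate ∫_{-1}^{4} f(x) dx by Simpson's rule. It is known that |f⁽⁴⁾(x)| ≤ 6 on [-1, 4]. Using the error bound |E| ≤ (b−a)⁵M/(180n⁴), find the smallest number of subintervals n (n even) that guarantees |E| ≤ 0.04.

Need 18750/(180n⁴) ≤ 0.04.
n⁴ ≥ 18750/(180·0.04) = 2604.17 ⇒ n ≥ 7.1436, so the smallest even n is 8. (n must be even for Simpson's rule.)

8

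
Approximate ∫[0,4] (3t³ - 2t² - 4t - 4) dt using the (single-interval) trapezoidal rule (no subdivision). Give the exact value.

T = (b−a)/2 · [f(0) + f(4)] = 2·[(-4) + 140] = 272.

272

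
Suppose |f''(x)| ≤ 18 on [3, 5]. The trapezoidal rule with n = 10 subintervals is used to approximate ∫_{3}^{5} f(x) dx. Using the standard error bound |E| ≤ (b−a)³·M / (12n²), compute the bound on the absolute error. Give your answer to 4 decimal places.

0.1200

|E| ≤ (2)³·18 / (12·10²) = 144/1200 = 0.1200.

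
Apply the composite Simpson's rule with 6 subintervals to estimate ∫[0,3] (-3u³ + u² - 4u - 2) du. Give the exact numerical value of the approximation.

-75.75

h = (3 − 0)/6 = 0.5.
Nodes u₀,…,u₆ = 0, 0.5, 1, 1.5, 2, 2.5, 3.
f(u) = -3u³ + u² - 4u - 2: f₀=-2, f₁=-4.125, f₂=-8, f₃=-15.875, f₄=-30, f₅=-52.625, f₆=-86.
(h/3)·[f₀ + 4f₁ + 2f₂ + 4f₃ + 2f₄ + 4f₅ + f₆] = 0.166667·(-454.5) = -75.75.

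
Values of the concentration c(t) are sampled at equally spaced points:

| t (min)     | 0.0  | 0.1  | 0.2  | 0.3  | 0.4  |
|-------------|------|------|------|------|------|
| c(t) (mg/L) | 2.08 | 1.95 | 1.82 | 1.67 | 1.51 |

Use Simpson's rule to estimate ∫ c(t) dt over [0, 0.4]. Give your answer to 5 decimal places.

h = 0.1, n = 4.
(h/3)·[y₀ + 4y₁ + 2y₂ + 4y₃ + y₄] = 0.033333·(21.71) = 0.72367.

0.72367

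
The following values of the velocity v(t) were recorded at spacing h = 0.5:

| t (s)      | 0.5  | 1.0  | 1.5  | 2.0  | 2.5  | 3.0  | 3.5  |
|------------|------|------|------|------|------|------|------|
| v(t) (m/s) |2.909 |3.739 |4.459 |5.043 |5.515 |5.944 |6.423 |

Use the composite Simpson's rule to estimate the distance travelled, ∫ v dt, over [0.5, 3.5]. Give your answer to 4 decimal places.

14.6973

h = 0.5, n = 6.
(h/3)·[y₀ + 4y₁ + 2y₂ + 4y₃ + 2y₄ + 4y₅ + y₆] = 0.166667·(88.184) = 14.6973.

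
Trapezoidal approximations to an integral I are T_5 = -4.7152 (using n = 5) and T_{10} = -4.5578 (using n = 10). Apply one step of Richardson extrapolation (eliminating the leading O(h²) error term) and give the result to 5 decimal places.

R = (4·T_{10} − T_5) / 3 = (4·(-4.5578) − (-4.7152))/3 = (-13.5160)/3 = -4.50533.

-4.50533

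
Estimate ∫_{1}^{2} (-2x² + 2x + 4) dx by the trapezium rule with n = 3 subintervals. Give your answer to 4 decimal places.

h = (2 − 1)/3 = 0.333333.
Nodes x₀,…,x₃ = 1, 1.333333, 1.666667, 2.
f(x) = -2x² + 2x + 4: f₀=4, f₁=3.111111, f₂=1.777778, f₃=0.
(h/2)·[f₀ + 2f₁ + 2f₂ + f₃] = 0.166667·(13.777778) = 2.2963.

2.2963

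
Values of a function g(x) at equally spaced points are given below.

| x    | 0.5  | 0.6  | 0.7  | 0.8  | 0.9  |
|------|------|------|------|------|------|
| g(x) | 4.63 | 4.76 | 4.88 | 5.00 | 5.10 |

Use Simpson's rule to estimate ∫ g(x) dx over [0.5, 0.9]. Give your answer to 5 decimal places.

h = 0.1, n = 4.
(h/3)·[y₀ + 4y₁ + 2y₂ + 4y₃ + y₄] = 0.033333·(58.53) = 1.95100.

1.95100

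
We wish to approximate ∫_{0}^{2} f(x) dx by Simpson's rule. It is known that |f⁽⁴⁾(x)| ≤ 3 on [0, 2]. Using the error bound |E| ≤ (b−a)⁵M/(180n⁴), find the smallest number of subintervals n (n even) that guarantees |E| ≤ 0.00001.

16

Need 96/(180n⁴) ≤ 0.00001.
n⁴ ≥ 96/(180·0.00001) = 53333.3 ⇒ n ≥ 15.1967, so the smallest even n is 16. (n must be even for Simpson's rule.)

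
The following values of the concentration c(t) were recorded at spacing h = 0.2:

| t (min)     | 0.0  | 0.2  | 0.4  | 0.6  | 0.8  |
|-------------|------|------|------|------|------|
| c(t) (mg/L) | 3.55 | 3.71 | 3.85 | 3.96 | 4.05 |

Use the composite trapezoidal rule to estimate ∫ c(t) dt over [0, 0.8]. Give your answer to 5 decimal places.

3.06400

h = 0.2, n = 4.
(h/2)·[y₀ + 2y₁ + 2y₂ + 2y₃ + y₄] = 0.1·(30.64) = 3.06400.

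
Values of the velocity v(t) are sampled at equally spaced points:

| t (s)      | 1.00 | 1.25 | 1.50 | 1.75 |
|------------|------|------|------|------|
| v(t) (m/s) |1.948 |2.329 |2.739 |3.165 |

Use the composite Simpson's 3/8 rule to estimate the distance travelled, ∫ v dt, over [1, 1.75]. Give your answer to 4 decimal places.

1.9047

h = 0.25, n = 3.
(3h/8)·[y₀ + 3y₁ + 3y₂ + y₃] = 0.09375·(20.317) = 1.9047.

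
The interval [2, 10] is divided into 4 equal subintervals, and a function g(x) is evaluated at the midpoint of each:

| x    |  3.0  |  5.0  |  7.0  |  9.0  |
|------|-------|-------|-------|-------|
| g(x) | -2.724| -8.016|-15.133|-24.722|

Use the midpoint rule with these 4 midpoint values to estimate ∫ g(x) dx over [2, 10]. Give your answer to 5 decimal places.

h = 2, n = 4.
h·[y(m₁) + y(m₂) + y(m₃) + y(m₄)] = 2·(-50.595) = -101.19000.

-101.19000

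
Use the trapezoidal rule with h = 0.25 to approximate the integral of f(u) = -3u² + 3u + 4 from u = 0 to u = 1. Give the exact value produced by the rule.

h = (1 − 0)/4 = 0.25.
Nodes u₀,…,u₄ = 0, 0.25, 0.5, 0.75, 1.
f(u) = -3u² + 3u + 4: f₀=4, f₁=4.5625, f₂=4.75, f₃=4.5625, f₄=4.
(h/2)·[f₀ + 2f₁ + 2f₂ + 2f₃ + f₄] = 0.125·(35.75) = 4.46875.

4.46875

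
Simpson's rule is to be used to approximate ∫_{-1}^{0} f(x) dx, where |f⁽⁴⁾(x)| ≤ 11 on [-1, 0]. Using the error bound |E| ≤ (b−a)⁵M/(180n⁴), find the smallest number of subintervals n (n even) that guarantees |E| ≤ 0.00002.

Need 11/(180n⁴) ≤ 0.00002.
n⁴ ≥ 11/(180·0.00002) = 3055.56 ⇒ n ≥ 7.4349, so the smallest even n is 8. (n must be even for Simpson's rule.)

8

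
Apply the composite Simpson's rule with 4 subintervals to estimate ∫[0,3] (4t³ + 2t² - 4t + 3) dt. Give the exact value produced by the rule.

h = (3 − 0)/4 = 0.75.
Nodes t₀,…,t₄ = 0, 0.75, 1.5, 2.25, 3.
f(t) = 4t³ + 2t² - 4t + 3: f₀=3, f₁=2.8125, f₂=15, f₃=49.6875, f₄=117.
(h/3)·[f₀ + 4f₁ + 2f₂ + 4f₃ + f₄] = 0.25·(360) = 90.

90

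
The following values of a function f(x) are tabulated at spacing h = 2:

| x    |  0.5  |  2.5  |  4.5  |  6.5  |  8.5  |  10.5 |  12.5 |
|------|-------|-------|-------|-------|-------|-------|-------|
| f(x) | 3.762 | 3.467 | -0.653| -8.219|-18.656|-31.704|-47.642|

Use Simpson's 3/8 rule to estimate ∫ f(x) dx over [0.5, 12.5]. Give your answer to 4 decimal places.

-152.2170

h = 2, n = 6.
(3h/8)·[y₀ + 3y₁ + 3y₂ + 2y₃ + 3y₄ + 3y₅ + y₆] = 0.75·(-202.956) = -152.2170.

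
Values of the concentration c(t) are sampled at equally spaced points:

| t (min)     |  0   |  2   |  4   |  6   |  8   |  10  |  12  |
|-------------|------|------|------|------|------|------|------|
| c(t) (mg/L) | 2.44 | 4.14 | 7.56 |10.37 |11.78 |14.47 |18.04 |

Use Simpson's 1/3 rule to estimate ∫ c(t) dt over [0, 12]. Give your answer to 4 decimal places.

116.7200

h = 2, n = 6.
(h/3)·[y₀ + 4y₁ + 2y₂ + 4y₃ + 2y₄ + 4y₅ + y₆] = 0.666667·(175.08) = 116.7200.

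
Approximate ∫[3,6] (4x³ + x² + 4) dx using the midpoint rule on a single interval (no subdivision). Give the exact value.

M = (b−a)·f(4.5) = 3·(388.75) = 1166.25.

1166.25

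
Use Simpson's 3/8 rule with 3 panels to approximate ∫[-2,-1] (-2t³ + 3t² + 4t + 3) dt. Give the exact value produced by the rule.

h = (-1 − (-2))/3 = 0.333333.
Nodes t₀,…,t₃ = -2, -1.666667, -1.333333, -1.
f(t) = -2t³ + 3t² + 4t + 3: f₀=23, f₁=13.925926, f₂=7.740741, f₃=4.
(3h/8)·[f₀ + 3f₁ + 3f₂ + f₃] = 0.125·(92) = 11.5.

11.5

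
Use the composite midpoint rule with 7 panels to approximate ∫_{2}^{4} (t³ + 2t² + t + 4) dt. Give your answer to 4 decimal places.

111.1837

h = (4 − 2)/7 = 0.285714.
Midpoints m₁,…,m₇ = 2.142857, 2.428571, 2.714286, 3, 3.285714, 3.571429, 3.857143.
f(m₁)=25.166181, f(m₂)=32.548105, f(m₃)=41.446064, f(m₄)=52, f(m₅)=64.349854, f(m₆)=78.635569, f(m₇)=94.997085.
h·[f(m₁) + f(m₂) + f(m₃) + f(m₄) + f(m₅) + f(m₆) + f(m₇)] = 0.285714·(389.142857) = 111.1837.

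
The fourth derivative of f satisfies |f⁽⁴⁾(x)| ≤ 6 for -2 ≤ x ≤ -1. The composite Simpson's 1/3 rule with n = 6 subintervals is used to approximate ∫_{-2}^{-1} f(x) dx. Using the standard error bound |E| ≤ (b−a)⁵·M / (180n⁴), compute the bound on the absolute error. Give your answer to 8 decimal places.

0.00002572

|E| ≤ (1)⁵·6 / (180·6⁴) = 6/233280 = 0.00002572.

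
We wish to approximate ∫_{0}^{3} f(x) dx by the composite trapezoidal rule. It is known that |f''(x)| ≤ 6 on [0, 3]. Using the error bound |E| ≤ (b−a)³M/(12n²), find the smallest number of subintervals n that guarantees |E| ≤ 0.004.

Need 162/(12n²) ≤ 0.004.
n² ≥ 162/(12·0.004) = 3375 ⇒ n ≥ 58.0948, so the smallest n is 59.

59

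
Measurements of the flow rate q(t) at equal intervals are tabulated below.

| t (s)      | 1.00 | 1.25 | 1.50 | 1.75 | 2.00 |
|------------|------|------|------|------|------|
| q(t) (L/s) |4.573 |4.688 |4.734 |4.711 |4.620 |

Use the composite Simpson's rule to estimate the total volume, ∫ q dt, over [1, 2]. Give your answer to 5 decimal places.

4.68808

h = 0.25, n = 4.
(h/3)·[y₀ + 4y₁ + 2y₂ + 4y₃ + y₄] = 0.083333·(56.257) = 4.68808.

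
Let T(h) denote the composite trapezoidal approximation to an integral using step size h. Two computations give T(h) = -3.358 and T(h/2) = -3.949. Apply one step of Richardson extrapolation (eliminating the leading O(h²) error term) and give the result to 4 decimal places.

R = (4·T(h/2) − T(h)) / 3 = (4·(-3.949) − (-3.358))/3 = (-12.438)/3 = -4.1460.

-4.1460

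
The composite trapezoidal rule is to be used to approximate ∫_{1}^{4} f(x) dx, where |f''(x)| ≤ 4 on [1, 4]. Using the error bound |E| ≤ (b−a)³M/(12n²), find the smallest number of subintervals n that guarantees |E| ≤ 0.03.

18

Need 108/(12n²) ≤ 0.03.
n² ≥ 108/(12·0.03) = 300 ⇒ n ≥ 17.3205, so the smallest n is 18.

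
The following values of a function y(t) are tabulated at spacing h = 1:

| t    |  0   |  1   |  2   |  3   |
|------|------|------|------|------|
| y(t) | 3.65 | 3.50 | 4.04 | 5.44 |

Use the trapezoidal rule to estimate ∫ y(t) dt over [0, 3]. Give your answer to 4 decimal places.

h = 1, n = 3.
(h/2)·[y₀ + 2y₁ + 2y₂ + y₃] = 0.5·(24.17) = 12.0850.

12.0850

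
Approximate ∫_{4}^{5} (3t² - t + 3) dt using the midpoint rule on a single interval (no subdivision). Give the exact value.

59.25

M = (b−a)·f(4.5) = 1·(59.25) = 59.25.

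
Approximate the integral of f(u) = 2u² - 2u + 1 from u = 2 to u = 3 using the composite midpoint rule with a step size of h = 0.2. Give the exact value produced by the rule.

h = (3 − 2)/5 = 0.2.
Midpoints m₁,…,m₅ = 2.1, 2.3, 2.5, 2.7, 2.9.
f(m₁)=5.62, f(m₂)=6.98, f(m₃)=8.5, f(m₄)=10.18, f(m₅)=12.02.
h·[f(m₁) + f(m₂) + f(m₃) + f(m₄) + f(m₅)] = 0.2·(43.3) = 8.66.

8.66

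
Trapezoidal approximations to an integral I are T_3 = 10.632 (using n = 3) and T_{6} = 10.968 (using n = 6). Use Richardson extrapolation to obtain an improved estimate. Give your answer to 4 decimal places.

R = (4·T_{6} − T_3) / 3 = (4·10.968 − 10.632)/3 = (33.240)/3 = 11.0800.

11.0800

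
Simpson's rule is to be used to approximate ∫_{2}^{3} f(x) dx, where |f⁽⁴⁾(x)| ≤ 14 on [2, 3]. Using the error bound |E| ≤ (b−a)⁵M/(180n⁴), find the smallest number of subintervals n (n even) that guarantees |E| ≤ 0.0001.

6

Need 14/(180n⁴) ≤ 0.0001.
n⁴ ≥ 14/(180·0.0001) = 777.778 ⇒ n ≥ 5.2810, so the smallest even n is 6. (n must be even for Simpson's rule.)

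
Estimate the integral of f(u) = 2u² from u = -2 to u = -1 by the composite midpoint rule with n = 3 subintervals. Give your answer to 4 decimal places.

h = (-1 − (-2))/3 = 0.333333.
Midpoints m₁,…,m₃ = -1.833333, -1.5, -1.166667.
f(m₁)=6.722222, f(m₂)=4.5, f(m₃)=2.722222.
h·[f(m₁) + f(m₂) + f(m₃)] = 0.333333·(13.944444) = 4.6481.

4.6481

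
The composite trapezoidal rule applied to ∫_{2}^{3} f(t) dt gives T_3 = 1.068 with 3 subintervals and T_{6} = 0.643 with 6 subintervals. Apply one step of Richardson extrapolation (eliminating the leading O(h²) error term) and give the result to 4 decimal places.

R = (4·T_{6} − T_3) / 3 = (4·0.643 − 1.068)/3 = (1.504)/3 = 0.5013.

0.5013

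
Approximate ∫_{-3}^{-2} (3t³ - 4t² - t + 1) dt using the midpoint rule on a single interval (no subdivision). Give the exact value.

M = (b−a)·f(-2.5) = 1·(-68.375) = -68.375.

-68.375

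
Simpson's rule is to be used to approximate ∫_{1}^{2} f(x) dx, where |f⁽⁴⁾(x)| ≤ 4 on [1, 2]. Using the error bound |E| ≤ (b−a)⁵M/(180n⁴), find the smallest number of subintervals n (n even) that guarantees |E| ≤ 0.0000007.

Need 4/(180n⁴) ≤ 0.0000007.
n⁴ ≥ 4/(180·0.0000007) = 31746 ⇒ n ≥ 13.3482, so the smallest even n is 14. (n must be even for Simpson's rule.)

14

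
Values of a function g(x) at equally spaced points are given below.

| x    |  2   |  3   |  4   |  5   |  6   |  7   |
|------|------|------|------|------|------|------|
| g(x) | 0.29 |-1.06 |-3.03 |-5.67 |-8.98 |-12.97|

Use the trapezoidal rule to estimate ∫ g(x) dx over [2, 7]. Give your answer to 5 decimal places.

-25.08000

h = 1, n = 5.
(h/2)·[y₀ + 2y₁ + 2y₂ + 2y₃ + 2y₄ + y₅] = 0.5·(-50.16) = -25.08000.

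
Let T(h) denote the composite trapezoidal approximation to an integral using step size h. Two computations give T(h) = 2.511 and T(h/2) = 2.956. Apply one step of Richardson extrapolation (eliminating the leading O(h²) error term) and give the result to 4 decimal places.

3.1043

R = (4·T(h/2) − T(h)) / 3 = (4·2.956 − 2.511)/3 = (9.313)/3 = 3.1043.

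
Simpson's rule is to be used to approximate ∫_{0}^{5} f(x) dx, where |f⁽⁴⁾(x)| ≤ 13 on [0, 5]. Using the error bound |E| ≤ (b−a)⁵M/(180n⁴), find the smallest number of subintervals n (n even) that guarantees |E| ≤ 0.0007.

24

Need 40625/(180n⁴) ≤ 0.0007.
n⁴ ≥ 40625/(180·0.0007) = 322421 ⇒ n ≥ 23.8290, so the smallest even n is 24. (n must be even for Simpson's rule.)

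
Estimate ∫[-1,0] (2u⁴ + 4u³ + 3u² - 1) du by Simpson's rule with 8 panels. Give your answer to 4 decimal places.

h = (0 − (-1))/8 = 0.125.
Nodes u₀,…,u₈ = -1, -0.875, -0.75, -0.625, -0.5, -0.375, -0.25, -0.125, 0.
f(u) = 2u⁴ + 4u³ + 3u² - 1: f₀=0, f₁=-0.21044921875, f₂=-0.3671875, f₃=-0.49951171875, f₄=-0.625, f₅=-0.74951171875, f₆=-0.8671875, f₇=-0.96044921875, f₈=-1.
(h/3)·[f₀ + 4f₁ + 2f₂ + 4f₃ + 2f₄ + 4f₅ + 2f₆ + 4f₇ + f₈] = 0.041667·(-14.3984375) = -0.5999.

-0.5999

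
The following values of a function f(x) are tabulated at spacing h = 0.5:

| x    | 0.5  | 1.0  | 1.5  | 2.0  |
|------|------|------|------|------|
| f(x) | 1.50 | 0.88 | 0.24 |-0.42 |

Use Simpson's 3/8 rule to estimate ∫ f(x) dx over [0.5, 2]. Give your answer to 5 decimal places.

0.83250

h = 0.5, n = 3.
(3h/8)·[y₀ + 3y₁ + 3y₂ + y₃] = 0.1875·(4.44) = 0.83250.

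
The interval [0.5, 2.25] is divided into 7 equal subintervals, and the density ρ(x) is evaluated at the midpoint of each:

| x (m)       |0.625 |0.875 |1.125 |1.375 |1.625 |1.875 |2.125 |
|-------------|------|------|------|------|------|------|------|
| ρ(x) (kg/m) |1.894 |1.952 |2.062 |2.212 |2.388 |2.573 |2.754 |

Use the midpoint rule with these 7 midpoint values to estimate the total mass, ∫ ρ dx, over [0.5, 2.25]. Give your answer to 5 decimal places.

3.95875

h = 0.25, n = 7.
h·[y(m₁) + y(m₂) + y(m₃) + y(m₄) + y(m₅) + y(m₆) + y(m₇)] = 0.25·(15.835) = 3.95875.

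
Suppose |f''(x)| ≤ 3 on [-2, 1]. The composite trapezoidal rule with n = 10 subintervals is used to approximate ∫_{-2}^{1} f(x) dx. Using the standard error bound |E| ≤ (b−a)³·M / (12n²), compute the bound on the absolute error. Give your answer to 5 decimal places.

|E| ≤ (3)³·3 / (12·10²) = 81/1200 = 0.06750.

0.06750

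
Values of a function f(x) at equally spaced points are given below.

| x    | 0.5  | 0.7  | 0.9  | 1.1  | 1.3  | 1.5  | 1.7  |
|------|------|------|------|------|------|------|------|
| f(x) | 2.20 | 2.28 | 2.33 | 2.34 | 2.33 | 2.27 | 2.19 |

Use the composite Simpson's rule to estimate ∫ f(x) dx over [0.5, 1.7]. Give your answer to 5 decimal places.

2.75133

h = 0.2, n = 6.
(h/3)·[y₀ + 4y₁ + 2y₂ + 4y₃ + 2y₄ + 4y₅ + y₆] = 0.066667·(41.27) = 2.75133.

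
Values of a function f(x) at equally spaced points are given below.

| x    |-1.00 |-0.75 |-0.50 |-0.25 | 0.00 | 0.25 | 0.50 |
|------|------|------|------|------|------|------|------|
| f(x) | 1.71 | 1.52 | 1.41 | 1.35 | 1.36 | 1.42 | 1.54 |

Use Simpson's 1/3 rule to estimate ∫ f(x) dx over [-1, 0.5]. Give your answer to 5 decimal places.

2.16250

h = 0.25, n = 6.
(h/3)·[y₀ + 4y₁ + 2y₂ + 4y₃ + 2y₄ + 4y₅ + y₆] = 0.083333·(25.95) = 2.16250.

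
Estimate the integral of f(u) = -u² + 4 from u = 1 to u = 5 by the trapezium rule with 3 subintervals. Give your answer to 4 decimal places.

-26.5185

h = (5 − 1)/3 = 1.333333.
Nodes u₀,…,u₃ = 1, 2.333333, 3.666667, 5.
f(u) = -u² + 4: f₀=3, f₁=-1.444444, f₂=-9.444444, f₃=-21.
(h/2)·[f₀ + 2f₁ + 2f₂ + f₃] = 0.666667·(-39.777778) = -26.5185.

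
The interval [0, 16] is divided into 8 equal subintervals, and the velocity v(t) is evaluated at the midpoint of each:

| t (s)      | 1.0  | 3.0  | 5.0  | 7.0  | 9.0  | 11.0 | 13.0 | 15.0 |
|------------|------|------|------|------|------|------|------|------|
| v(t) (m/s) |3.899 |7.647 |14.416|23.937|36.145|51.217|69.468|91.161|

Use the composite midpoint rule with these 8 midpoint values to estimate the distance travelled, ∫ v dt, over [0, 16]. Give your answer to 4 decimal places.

595.7800

h = 2, n = 8.
h·[y(m₁) + y(m₂) + y(m₃) + y(m₄) + y(m₅) + y(m₆) + y(m₇) + y(m₈)] = 2·(297.890) = 595.7800.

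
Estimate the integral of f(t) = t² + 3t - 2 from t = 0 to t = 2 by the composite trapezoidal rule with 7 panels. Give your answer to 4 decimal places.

h = (2 − 0)/7 = 0.285714.
Nodes t₀,…,t₇ = 0, 0.285714, 0.571429, 0.857143, 1.142857, 1.428571, 1.714286, 2.
f(t) = t² + 3t - 2: f₀=-2, f₁=-1.061224, f₂=0.040816, f₃=1.306122, f₄=2.734694, f₅=4.326531, f₆=6.081633, f₇=8.
(h/2)·[f₀ + 2f₁ + 2f₂ + 2f₃ + 2f₄ + 2f₅ + 2f₆ + f₇] = 0.142857·(32.857143) = 4.6939.

4.6939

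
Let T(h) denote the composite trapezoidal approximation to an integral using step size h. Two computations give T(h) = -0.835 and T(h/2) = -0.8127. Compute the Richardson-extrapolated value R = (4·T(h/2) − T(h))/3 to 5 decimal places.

R = (4·T(h/2) − T(h)) / 3 = (4·(-0.8127) − (-0.835))/3 = (-2.4158)/3 = -0.80527.

-0.80527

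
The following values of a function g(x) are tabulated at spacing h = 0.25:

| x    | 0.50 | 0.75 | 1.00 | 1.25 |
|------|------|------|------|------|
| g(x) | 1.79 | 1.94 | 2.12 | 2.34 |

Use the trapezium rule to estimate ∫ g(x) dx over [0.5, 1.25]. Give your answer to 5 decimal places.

h = 0.25, n = 3.
(h/2)·[y₀ + 2y₁ + 2y₂ + y₃] = 0.125·(12.25) = 1.53125.

1.53125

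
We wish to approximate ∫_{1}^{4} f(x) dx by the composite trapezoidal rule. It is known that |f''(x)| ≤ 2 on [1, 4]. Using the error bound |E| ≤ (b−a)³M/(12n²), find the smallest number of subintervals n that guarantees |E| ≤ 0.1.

7

Need 54/(12n²) ≤ 0.1.
n² ≥ 54/(12·0.1) = 45 ⇒ n ≥ 6.7082, so the smallest n is 7.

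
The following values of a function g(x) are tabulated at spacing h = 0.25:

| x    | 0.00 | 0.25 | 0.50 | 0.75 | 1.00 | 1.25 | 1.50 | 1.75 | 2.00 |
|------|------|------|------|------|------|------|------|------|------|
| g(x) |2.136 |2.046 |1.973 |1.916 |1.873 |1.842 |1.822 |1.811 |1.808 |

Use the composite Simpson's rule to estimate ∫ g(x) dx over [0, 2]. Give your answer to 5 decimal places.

3.81167

h = 0.25, n = 8.
(h/3)·[y₀ + 4y₁ + 2y₂ + 4y₃ + 2y₄ + 4y₅ + 2y₆ + 4y₇ + y₈] = 0.083333·(45.740) = 3.81167.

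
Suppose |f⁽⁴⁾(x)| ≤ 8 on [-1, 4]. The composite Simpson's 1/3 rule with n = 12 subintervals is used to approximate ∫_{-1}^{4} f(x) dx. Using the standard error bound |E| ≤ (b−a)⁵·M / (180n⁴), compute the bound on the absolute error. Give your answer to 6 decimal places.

|E| ≤ (5)⁵·8 / (180·12⁴) = 25000/3732480 = 0.006698.

0.006698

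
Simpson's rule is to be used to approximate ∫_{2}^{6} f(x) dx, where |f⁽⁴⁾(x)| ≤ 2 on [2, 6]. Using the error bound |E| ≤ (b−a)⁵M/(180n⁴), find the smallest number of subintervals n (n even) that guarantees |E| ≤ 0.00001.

34

Need 2048/(180n⁴) ≤ 0.00001.
n⁴ ≥ 2048/(180·0.00001) = 1.13778e+06 ⇒ n ≥ 32.6599, so the smallest even n is 34. (n must be even for Simpson's rule.)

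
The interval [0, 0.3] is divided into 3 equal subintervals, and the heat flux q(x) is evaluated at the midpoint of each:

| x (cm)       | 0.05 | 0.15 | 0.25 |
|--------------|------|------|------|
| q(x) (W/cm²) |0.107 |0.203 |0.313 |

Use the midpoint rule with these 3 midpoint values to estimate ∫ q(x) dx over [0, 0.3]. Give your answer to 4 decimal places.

h = 0.1, n = 3.
h·[y(m₁) + y(m₂) + y(m₃)] = 0.1·(0.623) = 0.0623.

0.0623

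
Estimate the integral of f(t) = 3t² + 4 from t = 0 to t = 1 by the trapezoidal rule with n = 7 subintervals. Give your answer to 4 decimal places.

5.0102

h = (1 − 0)/7 = 0.142857.
Nodes t₀,…,t₇ = 0, 0.142857, 0.285714, 0.428571, 0.571429, 0.714286, 0.857143, 1.
f(t) = 3t² + 4: f₀=4, f₁=4.061224, f₂=4.244898, f₃=4.551020, f₄=4.979592, f₅=5.530612, f₆=6.204082, f₇=7.
(h/2)·[f₀ + 2f₁ + 2f₂ + 2f₃ + 2f₄ + 2f₅ + 2f₆ + f₇] = 0.071429·(70.142857) = 5.0102.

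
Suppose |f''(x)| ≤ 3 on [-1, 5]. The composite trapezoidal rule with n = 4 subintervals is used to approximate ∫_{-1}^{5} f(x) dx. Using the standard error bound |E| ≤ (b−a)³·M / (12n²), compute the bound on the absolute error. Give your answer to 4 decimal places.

3.3750

|E| ≤ (6)³·3 / (12·4²) = 648/192 = 3.3750.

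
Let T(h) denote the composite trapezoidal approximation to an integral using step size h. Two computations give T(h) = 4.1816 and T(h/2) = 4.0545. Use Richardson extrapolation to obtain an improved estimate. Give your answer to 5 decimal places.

4.01213

R = (4·T(h/2) − T(h)) / 3 = (4·4.0545 − 4.1816)/3 = (12.0364)/3 = 4.01213.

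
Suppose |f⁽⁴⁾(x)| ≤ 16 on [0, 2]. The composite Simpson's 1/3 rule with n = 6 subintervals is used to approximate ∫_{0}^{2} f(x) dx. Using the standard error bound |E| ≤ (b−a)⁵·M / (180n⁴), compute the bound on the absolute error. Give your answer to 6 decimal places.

0.002195

|E| ≤ (2)⁵·16 / (180·6⁴) = 512/233280 = 0.002195.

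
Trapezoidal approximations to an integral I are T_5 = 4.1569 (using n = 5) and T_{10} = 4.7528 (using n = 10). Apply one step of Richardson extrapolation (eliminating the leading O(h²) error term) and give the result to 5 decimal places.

R = (4·T_{10} − T_5) / 3 = (4·4.7528 − 4.1569)/3 = (14.8543)/3 = 4.95143.

4.95143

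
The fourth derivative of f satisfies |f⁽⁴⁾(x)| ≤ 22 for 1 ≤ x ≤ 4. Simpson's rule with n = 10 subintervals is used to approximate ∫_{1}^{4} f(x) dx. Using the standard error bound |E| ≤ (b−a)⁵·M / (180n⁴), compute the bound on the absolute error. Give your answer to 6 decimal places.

0.002970

|E| ≤ (3)⁵·22 / (180·10⁴) = 5346/1800000 = 0.002970.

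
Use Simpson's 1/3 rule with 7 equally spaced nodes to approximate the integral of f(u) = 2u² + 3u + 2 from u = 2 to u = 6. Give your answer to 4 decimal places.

194.6667

h = (6 − 2)/6 = 0.666667.
Nodes u₀,…,u₆ = 2, 2.666667, 3.333333, 4, 4.666667, 5.333333, 6.
f(u) = 2u² + 3u + 2: f₀=16, f₁=24.222222, f₂=34.222222, f₃=46, f₄=59.555556, f₅=74.888889, f₆=92.
(h/3)·[f₀ + 4f₁ + 2f₂ + 4f₃ + 2f₄ + 4f₅ + f₆] = 0.222222·(876) = 194.6667.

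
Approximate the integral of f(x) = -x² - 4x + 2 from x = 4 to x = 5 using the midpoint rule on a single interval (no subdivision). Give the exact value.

-36.25

M = (b−a)·f(4.5) = 1·(-36.25) = -36.25.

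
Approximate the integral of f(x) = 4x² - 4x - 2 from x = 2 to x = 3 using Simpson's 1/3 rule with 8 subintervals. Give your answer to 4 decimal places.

13.3333

h = (3 − 2)/8 = 0.125.
Nodes x₀,…,x₈ = 2, 2.125, 2.25, 2.375, 2.5, 2.625, 2.75, 2.875, 3.
f(x) = 4x² - 4x - 2: f₀=6, f₁=7.5625, f₂=9.25, f₃=11.0625, f₄=13, f₅=15.0625, f₆=17.25, f₇=19.5625, f₈=22.
(h/3)·[f₀ + 4f₁ + 2f₂ + 4f₃ + 2f₄ + 4f₅ + 2f₆ + 4f₇ + f₈] = 0.041667·(320) = 13.3333.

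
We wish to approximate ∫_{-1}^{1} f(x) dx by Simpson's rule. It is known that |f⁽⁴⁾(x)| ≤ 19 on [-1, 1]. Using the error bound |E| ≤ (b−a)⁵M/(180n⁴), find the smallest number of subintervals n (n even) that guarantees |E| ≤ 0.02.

4

Need 608/(180n⁴) ≤ 0.02.
n⁴ ≥ 608/(180·0.02) = 168.889 ⇒ n ≥ 3.6050, so the smallest even n is 4. (n must be even for Simpson's rule.)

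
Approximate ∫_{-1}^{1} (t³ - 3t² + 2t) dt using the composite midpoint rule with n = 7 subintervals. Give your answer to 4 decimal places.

-1.9592

h = (1 − (-1))/7 = 0.285714.
Midpoints m₁,…,m₇ = -0.857143, -0.571429, -0.285714, 0, 0.285714, 0.571429, 0.857143.
f(m₁)=-4.548105, f(m₂)=-2.309038, f(m₃)=-0.839650, f(m₄)=0, f(m₅)=0.349854, f(m₆)=0.349854, f(m₇)=0.139942.
h·[f(m₁) + f(m₂) + f(m₃) + f(m₄) + f(m₅) + f(m₆) + f(m₇)] = 0.285714·(-6.857143) = -1.9592.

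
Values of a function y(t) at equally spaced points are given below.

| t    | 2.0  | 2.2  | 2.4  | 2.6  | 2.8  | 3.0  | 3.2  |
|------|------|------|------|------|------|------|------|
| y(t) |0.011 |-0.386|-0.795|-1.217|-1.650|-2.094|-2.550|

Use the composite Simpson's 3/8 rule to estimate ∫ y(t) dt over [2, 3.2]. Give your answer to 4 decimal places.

h = 0.2, n = 6.
(3h/8)·[y₀ + 3y₁ + 3y₂ + 2y₃ + 3y₄ + 3y₅ + y₆] = 0.075·(-19.748) = -1.4811.

-1.4811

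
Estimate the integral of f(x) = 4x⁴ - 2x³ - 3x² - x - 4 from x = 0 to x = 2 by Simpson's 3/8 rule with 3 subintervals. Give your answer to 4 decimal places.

0.0741

h = (2 − 0)/3 = 0.666667.
Nodes x₀,…,x₃ = 0, 0.666667, 1.333333, 2.
f(x) = 4x⁴ - 2x³ - 3x² - x - 4: f₀=-4, f₁=-5.802469, f₂=-2.765432, f₃=30.
(3h/8)·[f₀ + 3f₁ + 3f₂ + f₃] = 0.25·(0.296296) = 0.0741.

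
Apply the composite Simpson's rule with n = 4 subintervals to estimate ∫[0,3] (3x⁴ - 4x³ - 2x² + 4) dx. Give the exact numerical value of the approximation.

h = (3 − 0)/4 = 0.75.
Nodes x₀,…,x₄ = 0, 0.75, 1.5, 2.25, 3.
f(x) = 3x⁴ - 4x³ - 2x² + 4: f₀=4, f₁=2.13671875, f₂=1.1875, f₃=25.19921875, f₄=121.
(h/3)·[f₀ + 4f₁ + 2f₂ + 4f₃ + f₄] = 0.25·(236.71875) = 59.1796875.

59.1796875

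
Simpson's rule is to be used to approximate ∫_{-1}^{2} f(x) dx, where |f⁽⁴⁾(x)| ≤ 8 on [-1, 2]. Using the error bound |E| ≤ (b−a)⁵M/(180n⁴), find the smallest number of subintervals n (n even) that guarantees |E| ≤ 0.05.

4

Need 1944/(180n⁴) ≤ 0.05.
n⁴ ≥ 1944/(180·0.05) = 216 ⇒ n ≥ 3.8337, so the smallest even n is 4. (n must be even for Simpson's rule.)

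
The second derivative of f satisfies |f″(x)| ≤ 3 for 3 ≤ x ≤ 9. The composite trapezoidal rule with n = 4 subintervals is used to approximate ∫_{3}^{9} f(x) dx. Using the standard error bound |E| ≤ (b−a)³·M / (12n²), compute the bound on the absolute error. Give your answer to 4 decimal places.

3.3750

|E| ≤ (6)³·3 / (12·4²) = 648/192 = 3.3750.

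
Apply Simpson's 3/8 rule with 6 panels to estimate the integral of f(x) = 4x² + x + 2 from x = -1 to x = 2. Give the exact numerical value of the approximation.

19.5

h = (2 − (-1))/6 = 0.5.
Nodes x₀,…,x₆ = -1, -0.5, 0, 0.5, 1, 1.5, 2.
f(x) = 4x² + x + 2: f₀=5, f₁=2.5, f₂=2, f₃=3.5, f₄=7, f₅=12.5, f₆=20.
(3h/8)·[f₀ + 3f₁ + 3f₂ + 2f₃ + 3f₄ + 3f₅ + f₆] = 0.1875·(104) = 19.5.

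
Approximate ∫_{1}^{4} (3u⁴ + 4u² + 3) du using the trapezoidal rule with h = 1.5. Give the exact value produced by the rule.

h = (4 − 1)/2 = 1.5.
Nodes u₀,…,u₂ = 1, 2.5, 4.
f(u) = 3u⁴ + 4u² + 3: f₀=10, f₁=145.1875, f₂=835.
(h/2)·[f₀ + 2f₁ + f₂] = 0.75·(1135.375) = 851.53125.

851.53125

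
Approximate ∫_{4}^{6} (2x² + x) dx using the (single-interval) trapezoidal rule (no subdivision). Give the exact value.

114

T = (b−a)/2 · [f(4) + f(6)] = 1·[36 + 78] = 114.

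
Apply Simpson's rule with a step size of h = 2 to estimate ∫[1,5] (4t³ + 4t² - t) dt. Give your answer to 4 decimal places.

777.3333

h = (5 − 1)/2 = 2.
Nodes t₀,…,t₂ = 1, 3, 5.
f(t) = 4t³ + 4t² - t: f₀=7, f₁=141, f₂=595.
(h/3)·[f₀ + 4f₁ + f₂] = 0.666667·(1166) = 777.3333.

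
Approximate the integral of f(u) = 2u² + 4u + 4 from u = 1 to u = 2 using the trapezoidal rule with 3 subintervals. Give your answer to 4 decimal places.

14.7037

h = (2 − 1)/3 = 0.333333.
Nodes u₀,…,u₃ = 1, 1.333333, 1.666667, 2.
f(u) = 2u² + 4u + 4: f₀=10, f₁=12.888889, f₂=16.222222, f₃=20.
(h/2)·[f₀ + 2f₁ + 2f₂ + f₃] = 0.166667·(88.222222) = 14.7037.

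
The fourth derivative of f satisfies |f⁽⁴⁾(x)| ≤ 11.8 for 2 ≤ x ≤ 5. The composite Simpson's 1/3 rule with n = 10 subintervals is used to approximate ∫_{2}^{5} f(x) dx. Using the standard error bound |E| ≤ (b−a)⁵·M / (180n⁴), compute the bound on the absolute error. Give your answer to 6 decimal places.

|E| ≤ (3)⁵·11.8 / (180·10⁴) = 2867.4/1800000 = 0.001593.

0.001593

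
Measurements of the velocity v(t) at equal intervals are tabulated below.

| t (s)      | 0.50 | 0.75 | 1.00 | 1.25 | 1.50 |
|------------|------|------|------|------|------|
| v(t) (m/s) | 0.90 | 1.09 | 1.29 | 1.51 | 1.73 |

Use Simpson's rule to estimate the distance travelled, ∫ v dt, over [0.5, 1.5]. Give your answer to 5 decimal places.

1.30083

h = 0.25, n = 4.
(h/3)·[y₀ + 4y₁ + 2y₂ + 4y₃ + y₄] = 0.083333·(15.61) = 1.30083.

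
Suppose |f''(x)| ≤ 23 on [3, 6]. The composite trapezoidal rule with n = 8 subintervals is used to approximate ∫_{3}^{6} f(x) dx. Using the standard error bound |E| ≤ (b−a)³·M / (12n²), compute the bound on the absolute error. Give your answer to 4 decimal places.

0.8086

|E| ≤ (3)³·23 / (12·8²) = 621/768 = 0.8086.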